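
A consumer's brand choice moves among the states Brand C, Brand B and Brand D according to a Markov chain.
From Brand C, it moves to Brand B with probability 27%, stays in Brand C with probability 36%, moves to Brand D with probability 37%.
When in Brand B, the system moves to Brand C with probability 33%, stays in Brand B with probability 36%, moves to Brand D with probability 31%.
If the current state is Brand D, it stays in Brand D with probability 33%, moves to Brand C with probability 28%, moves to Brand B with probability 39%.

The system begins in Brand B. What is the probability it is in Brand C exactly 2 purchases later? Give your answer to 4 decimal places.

Sum over the intermediate state after 1 purchase:
P = P(Brand B→Brand C)·P(Brand C→Brand C) + P(Brand B→Brand B)·P(Brand B→Brand C) + P(Brand B→Brand D)·P(Brand D→Brand C)
  = 0.33×0.36 + 0.36×0.33 + 0.31×0.28
  = 0.1188 + 0.1188 + 0.0868 = 0.3244

0.3244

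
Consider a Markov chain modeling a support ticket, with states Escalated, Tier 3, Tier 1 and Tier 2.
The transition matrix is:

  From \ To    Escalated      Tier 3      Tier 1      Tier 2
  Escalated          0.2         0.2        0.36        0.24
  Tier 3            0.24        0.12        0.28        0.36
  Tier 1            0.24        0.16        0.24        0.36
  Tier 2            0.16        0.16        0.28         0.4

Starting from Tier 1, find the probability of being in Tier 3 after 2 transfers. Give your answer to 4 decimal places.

Propagate the distribution vector 2 transfers from Tier 1.
After 0 transfers: (0.0000, 0.0000, 1.0000, 0.0000)
After 1 transfer: (0.2400, 0.1600, 0.2400, 0.3600)
After 2 transfers: (0.2016, 0.1632, 0.2896, 0.3456)
P(in Tier 3 after 2 transfers) = 0.1632

0.1632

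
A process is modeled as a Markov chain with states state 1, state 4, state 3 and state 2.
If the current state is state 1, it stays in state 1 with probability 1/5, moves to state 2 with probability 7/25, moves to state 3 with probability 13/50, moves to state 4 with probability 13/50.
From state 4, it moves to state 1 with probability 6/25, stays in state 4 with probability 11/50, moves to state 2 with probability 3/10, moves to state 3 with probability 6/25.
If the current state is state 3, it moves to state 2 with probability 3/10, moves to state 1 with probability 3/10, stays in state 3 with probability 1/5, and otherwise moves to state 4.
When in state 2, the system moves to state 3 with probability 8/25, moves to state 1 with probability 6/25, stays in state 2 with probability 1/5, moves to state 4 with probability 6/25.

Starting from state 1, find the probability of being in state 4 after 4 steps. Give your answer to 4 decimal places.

Propagate the distribution vector 4 steps from state 1.
After 0 steps: (1.0000, 0.0000, 0.0000, 0.0000)
After 1 step: (0.2000, 0.2600, 0.2600, 0.2800)
After 2 steps: (0.2476, 0.2284, 0.2560, 0.2680)
After 3 steps: (0.2455, 0.2301, 0.2562, 0.2682)
After 4 steps: (0.2456, 0.2301, 0.2561, 0.2683)
P(in state 4 after 4 steps) = 0.2301

0.2301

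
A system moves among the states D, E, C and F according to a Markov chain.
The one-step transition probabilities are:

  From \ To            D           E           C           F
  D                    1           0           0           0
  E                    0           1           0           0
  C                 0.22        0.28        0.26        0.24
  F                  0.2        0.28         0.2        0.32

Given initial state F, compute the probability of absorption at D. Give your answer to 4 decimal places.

0.4218

Let h(s) be the probability of absorption at D starting from transient state s. Then h(D) = 1 and h(E) = 0. By first-step analysis:
h(C) = 0.22·1 + 0.28·0 + 0.26·h(C) + 0.24·h(F)
h(F) = 0.2·1 + 0.28·0 + 0.2·h(C) + 0.32·h(F)
Solving: h(C) = 0.4341, h(F) = 0.4218.
Starting from F, the probability is 0.4218.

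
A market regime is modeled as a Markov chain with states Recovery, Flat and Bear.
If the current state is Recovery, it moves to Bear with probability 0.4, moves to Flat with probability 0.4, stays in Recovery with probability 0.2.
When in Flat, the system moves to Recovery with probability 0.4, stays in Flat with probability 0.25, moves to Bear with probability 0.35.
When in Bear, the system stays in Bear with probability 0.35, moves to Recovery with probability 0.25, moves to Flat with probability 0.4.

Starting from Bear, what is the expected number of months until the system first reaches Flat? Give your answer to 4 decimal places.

Let t(s) be the expected number of months to first reach Flat from state s, with t(Flat) = 0. Conditioning on the first month:
t(Recovery) = 1 + 0.2·t(Recovery) + 0.4·t(Bear)
t(Bear) = 1 + 0.25·t(Recovery) + 0.35·t(Bear)
Solving: t(Recovery) = 2.5000, t(Bear) = 2.5000.
Expected months from Bear to Flat: 2.5000.

2.5000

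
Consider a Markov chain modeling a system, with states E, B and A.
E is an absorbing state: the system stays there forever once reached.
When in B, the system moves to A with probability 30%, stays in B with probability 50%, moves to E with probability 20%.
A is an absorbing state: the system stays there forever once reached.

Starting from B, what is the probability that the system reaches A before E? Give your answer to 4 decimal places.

Let h(s) be the probability of absorption at A starting from transient state s. Then h(A) = 1 and h(E) = 0. By first-step analysis:
h(B) = 0.2·0 + 0.5·h(B) + 0.3·1
Solving: h(B) = 0.6000.
Starting from B, the probability is 0.6000.

0.6000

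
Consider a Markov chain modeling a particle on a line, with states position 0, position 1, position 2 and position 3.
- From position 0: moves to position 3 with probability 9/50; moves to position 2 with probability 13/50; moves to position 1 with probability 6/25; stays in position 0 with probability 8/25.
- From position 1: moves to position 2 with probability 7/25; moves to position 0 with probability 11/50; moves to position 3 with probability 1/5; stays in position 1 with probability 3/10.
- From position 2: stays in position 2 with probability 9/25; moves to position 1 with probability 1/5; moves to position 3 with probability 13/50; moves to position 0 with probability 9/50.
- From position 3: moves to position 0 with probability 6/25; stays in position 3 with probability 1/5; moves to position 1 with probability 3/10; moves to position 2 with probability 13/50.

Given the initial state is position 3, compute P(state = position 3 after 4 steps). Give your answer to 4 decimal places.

Propagate the distribution vector 4 steps from position 3.
After 0 steps: (0.0000, 0.0000, 0.0000, 1.0000)
After 1 step: (0.2400, 0.3000, 0.2600, 0.2000)
After 2 steps: (0.2376, 0.2596, 0.2920, 0.2108)
After 3 steps: (0.2363, 0.2565, 0.2944, 0.2128)
After 4 steps: (0.2361, 0.2564, 0.2946, 0.2129)
P(in position 3 after 4 steps) = 0.2129

0.2129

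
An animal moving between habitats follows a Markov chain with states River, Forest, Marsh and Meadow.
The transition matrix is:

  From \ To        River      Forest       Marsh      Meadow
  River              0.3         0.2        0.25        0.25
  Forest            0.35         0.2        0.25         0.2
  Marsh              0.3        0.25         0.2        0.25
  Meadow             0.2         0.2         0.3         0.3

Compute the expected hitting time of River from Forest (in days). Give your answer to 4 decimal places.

3.3099

Let t(s) be the expected number of days to first reach River from state s, with t(River) = 0. Conditioning on the first day:
t(Forest) = 1 + 0.2·t(Forest) + 0.25·t(Marsh) + 0.2·t(Meadow)
t(Marsh) = 1 + 0.25·t(Forest) + 0.2·t(Marsh) + 0.25·t(Meadow)
t(Meadow) = 1 + 0.2·t(Forest) + 0.3·t(Marsh) + 0.3·t(Meadow)
Solving: t(Forest) = 3.3099, t(Marsh) = 3.4943, t(Meadow) = 3.8718.
Expected days from Forest to River: 3.3099.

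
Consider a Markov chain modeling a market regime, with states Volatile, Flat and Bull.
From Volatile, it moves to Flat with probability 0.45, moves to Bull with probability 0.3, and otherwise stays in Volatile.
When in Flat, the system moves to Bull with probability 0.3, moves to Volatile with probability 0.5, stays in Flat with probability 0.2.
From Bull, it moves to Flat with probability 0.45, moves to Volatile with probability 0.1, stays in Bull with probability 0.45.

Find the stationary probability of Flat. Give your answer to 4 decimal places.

0.3600

Let the stationary distribution be π with π = πP and π_1 + π_2 + π_3 = 1.
π_1 = 0.25·π_1 + 0.5·π_2 + 0.1·π_3
π_2 = 0.45·π_1 + 0.2·π_2 + 0.45·π_3
Solving with the normalization constraint gives π = (0.2871, 0.3600, 0.3529).
So the stationary probability of Flat is 0.3600.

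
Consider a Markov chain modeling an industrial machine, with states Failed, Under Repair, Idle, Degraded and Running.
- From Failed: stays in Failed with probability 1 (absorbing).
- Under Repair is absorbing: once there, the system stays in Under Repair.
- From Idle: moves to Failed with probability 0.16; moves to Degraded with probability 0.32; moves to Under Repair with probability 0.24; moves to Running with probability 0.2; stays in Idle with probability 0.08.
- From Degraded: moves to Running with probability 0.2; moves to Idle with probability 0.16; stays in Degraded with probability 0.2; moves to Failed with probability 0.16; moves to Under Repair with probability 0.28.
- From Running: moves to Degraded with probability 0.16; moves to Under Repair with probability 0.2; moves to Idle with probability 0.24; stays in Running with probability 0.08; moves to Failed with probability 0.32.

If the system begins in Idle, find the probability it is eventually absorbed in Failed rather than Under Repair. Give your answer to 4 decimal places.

0.4367

Let h(s) be the probability of absorption at Failed starting from transient state s. Then h(Failed) = 1 and h(Under Repair) = 0. By first-step analysis:
h(Idle) = 0.16·1 + 0.24·0 + 0.08·h(Idle) + 0.32·h(Degraded) + 0.2·h(Running)
h(Degraded) = 0.16·1 + 0.28·0 + 0.16·h(Idle) + 0.2·h(Degraded) + 0.2·h(Running)
h(Running) = 0.32·1 + 0.2·0 + 0.24·h(Idle) + 0.16·h(Degraded) + 0.08·h(Running)
Solving: h(Idle) = 0.4367, h(Degraded) = 0.4211, h(Running) = 0.5350.
Starting from Idle, the probability is 0.4367.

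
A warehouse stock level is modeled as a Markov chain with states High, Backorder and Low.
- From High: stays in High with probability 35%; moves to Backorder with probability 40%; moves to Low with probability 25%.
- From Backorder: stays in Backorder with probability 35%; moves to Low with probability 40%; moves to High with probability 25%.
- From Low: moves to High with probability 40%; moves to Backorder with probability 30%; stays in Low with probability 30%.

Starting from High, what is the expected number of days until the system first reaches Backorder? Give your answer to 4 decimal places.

Let t(s) be the expected number of days to first reach Backorder from state s, with t(Backorder) = 0. Conditioning on the first day:
t(High) = 1 + 0.35·t(High) + 0.25·t(Low)
t(Low) = 1 + 0.4·t(High) + 0.3·t(Low)
Solving: t(High) = 2.6761, t(Low) = 2.9577.
Expected days from High to Backorder: 2.6761.

2.6761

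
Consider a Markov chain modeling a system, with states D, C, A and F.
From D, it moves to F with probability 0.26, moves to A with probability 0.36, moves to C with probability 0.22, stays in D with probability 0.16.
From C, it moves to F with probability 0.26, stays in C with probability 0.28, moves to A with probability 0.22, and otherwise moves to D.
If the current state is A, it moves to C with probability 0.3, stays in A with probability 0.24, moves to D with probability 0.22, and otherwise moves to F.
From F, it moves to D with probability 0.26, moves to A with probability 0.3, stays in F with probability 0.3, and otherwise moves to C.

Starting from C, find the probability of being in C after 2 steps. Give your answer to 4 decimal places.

0.2336

Propagate the distribution vector 2 steps from C.
After 0 steps: (0.0000, 1.0000, 0.0000, 0.0000)
After 1 step: (0.2400, 0.2800, 0.2200, 0.2600)
After 2 steps: (0.2216, 0.2336, 0.2788, 0.2660)
P(in C after 2 steps) = 0.2336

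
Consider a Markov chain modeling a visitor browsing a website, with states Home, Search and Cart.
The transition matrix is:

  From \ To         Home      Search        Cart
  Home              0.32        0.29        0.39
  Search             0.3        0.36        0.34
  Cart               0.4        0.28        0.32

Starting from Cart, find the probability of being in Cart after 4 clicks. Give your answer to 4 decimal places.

0.3501

Propagate the distribution vector 4 clicks from Cart.
After 0 clicks: (0.0000, 0.0000, 1.0000)
After 1 click: (0.4000, 0.2800, 0.3200)
After 2 clicks: (0.3400, 0.3064, 0.3536)
After 3 clicks: (0.3422, 0.3079, 0.3499)
After 4 clicks: (0.3418, 0.3081, 0.3501)
P(in Cart after 4 clicks) = 0.3501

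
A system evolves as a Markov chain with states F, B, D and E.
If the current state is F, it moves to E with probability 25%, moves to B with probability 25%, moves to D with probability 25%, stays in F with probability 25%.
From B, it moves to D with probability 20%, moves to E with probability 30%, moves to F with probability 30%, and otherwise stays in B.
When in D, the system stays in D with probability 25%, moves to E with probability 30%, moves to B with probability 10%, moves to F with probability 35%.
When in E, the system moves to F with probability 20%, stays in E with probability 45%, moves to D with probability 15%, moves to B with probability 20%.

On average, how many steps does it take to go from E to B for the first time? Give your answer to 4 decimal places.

5.1892

Let t(s) be the expected number of steps to first reach B from state s, with t(B) = 0. Conditioning on the first step:
t(F) = 1 + 0.25·t(F) + 0.25·t(D) + 0.25·t(E)
t(D) = 1 + 0.35·t(F) + 0.25·t(D) + 0.3·t(E)
t(E) = 1 + 0.2·t(F) + 0.15·t(D) + 0.45·t(E)
Solving: t(F) = 4.9730, t(D) = 5.7297, t(E) = 5.1892.
Expected steps from E to B: 5.1892.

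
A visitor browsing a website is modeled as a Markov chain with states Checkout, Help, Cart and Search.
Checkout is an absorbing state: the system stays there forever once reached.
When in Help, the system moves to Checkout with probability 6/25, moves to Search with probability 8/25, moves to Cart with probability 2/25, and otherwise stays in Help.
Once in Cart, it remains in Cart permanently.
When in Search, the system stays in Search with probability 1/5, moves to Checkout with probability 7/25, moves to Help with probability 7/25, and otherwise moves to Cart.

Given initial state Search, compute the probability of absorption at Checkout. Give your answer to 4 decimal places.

Let h(s) be the probability of absorption at Checkout starting from transient state s. Then h(Checkout) = 1 and h(Cart) = 0. By first-step analysis:
h(Help) = 0.24·1 + 0.36·h(Help) + 0.08·0 + 0.32·h(Search)
h(Search) = 0.28·1 + 0.28·h(Help) + 0.24·0 + 0.2·h(Search)
Solving: h(Help) = 0.6667, h(Search) = 0.5833.
Starting from Search, the probability is 0.5833.

0.5833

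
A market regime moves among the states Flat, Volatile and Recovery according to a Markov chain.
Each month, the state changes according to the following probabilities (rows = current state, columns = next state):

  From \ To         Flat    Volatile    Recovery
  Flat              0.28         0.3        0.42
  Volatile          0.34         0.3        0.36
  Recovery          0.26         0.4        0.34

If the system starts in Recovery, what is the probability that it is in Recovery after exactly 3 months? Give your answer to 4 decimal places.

0.3705

Propagate the distribution vector 3 months from Recovery.
After 0 months: (0.0000, 0.0000, 1.0000)
After 1 month: (0.2600, 0.4000, 0.3400)
After 2 months: (0.2972, 0.3340, 0.3688)
After 3 months: (0.2927, 0.3369, 0.3705)
P(in Recovery after 3 months) = 0.3705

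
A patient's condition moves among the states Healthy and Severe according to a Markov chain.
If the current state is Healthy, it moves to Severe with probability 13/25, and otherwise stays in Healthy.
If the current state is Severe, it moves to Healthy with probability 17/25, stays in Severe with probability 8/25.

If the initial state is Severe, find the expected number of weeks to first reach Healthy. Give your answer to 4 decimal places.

Let t(s) be the expected number of weeks to first reach Healthy from state s, with t(Healthy) = 0. Conditioning on the first week:
t(Severe) = 1 + 0.32·t(Severe)
Solving: t(Severe) = 1.4706.
Expected weeks from Severe to Healthy: 1.4706.

1.4706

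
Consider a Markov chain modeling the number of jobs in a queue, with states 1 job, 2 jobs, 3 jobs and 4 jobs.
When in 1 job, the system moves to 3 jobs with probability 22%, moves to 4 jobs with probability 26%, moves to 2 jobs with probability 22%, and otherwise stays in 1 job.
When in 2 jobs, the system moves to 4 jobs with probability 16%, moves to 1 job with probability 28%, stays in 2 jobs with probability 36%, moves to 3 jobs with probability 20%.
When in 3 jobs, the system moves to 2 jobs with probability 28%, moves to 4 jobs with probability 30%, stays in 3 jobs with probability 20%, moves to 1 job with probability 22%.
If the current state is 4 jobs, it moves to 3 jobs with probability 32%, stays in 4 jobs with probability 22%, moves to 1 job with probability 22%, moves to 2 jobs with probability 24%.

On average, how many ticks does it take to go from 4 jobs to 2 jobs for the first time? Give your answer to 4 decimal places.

Let t(s) be the expected number of ticks to first reach 2 jobs from state s, with t(2 jobs) = 0. Conditioning on the first tick:
t(1 job) = 1 + 0.3·t(1 job) + 0.22·t(3 jobs) + 0.26·t(4 jobs)
t(3 jobs) = 1 + 0.22·t(1 job) + 0.2·t(3 jobs) + 0.3·t(4 jobs)
t(4 jobs) = 1 + 0.22·t(1 job) + 0.32·t(3 jobs) + 0.22·t(4 jobs)
Solving: t(1 job) = 4.1727, t(3 jobs) = 3.9232, t(4 jobs) = 4.0685.
Expected ticks from 4 jobs to 2 jobs: 4.0685.

4.0685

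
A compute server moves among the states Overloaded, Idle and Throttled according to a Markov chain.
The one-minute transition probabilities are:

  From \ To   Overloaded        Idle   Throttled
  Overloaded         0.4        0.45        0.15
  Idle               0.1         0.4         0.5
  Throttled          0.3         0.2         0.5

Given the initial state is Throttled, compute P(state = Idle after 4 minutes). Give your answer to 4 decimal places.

Propagate the distribution vector 4 minutes from Throttled.
After 0 minutes: (0.0000, 0.0000, 1.0000)
After 1 minute: (0.3000, 0.2000, 0.5000)
After 2 minutes: (0.2900, 0.3150, 0.3950)
After 3 minutes: (0.2660, 0.3355, 0.3985)
After 4 minutes: (0.2595, 0.3336, 0.4069)
P(in Idle after 4 minutes) = 0.3336

0.3336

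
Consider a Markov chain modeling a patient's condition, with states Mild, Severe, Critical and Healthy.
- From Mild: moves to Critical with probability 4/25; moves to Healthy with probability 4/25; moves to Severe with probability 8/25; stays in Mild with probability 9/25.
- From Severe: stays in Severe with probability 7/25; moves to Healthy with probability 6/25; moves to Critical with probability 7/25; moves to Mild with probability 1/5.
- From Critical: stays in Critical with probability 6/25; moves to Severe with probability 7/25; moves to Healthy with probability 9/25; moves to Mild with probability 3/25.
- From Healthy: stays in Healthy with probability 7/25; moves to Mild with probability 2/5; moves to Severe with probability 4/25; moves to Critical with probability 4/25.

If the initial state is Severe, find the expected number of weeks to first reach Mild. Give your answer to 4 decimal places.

4.2200

Let t(s) be the expected number of weeks to first reach Mild from state s, with t(Mild) = 0. Conditioning on the first week:
t(Severe) = 1 + 0.28·t(Severe) + 0.28·t(Critical) + 0.24·t(Healthy)
t(Critical) = 1 + 0.28·t(Severe) + 0.24·t(Critical) + 0.36·t(Healthy)
t(Healthy) = 1 + 0.16·t(Severe) + 0.16·t(Critical) + 0.28·t(Healthy)
Solving: t(Severe) = 4.2200, t(Critical) = 4.4400, t(Healthy) = 3.3133.
Expected weeks from Severe to Mild: 4.2200.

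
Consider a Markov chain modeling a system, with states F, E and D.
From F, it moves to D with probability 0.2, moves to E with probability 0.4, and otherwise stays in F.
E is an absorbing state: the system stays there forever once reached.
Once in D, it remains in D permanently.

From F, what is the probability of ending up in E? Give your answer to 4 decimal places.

Let h(s) be the probability of absorption at E starting from transient state s. Then h(E) = 1 and h(D) = 0. By first-step analysis:
h(F) = 0.4·h(F) + 0.4·1 + 0.2·0
Solving: h(F) = 0.6667.
Starting from F, the probability is 0.6667.

0.6667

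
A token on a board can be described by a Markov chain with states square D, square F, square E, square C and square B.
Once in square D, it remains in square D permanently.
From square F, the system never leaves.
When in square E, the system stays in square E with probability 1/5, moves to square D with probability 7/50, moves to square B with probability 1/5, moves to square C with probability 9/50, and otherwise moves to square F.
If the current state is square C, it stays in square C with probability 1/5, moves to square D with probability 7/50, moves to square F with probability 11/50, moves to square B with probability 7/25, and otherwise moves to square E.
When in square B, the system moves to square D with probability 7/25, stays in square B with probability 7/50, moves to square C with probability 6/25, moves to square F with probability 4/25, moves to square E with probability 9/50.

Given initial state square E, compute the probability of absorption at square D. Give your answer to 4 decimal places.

0.4087

Let h(s) be the probability of absorption at square D starting from transient state s. Then h(square D) = 1 and h(square F) = 0. By first-step analysis:
h(square E) = 0.14·1 + 0.28·0 + 0.2·h(square E) + 0.18·h(square C) + 0.2·h(square B)
h(square C) = 0.14·1 + 0.22·0 + 0.16·h(square E) + 0.2·h(square C) + 0.28·h(square B)
h(square B) = 0.28·1 + 0.16·0 + 0.18·h(square E) + 0.24·h(square C) + 0.14·h(square B)
Solving: h(square E) = 0.4087, h(square C) = 0.4440, h(square B) = 0.5350.
Starting from square E, the probability is 0.4087.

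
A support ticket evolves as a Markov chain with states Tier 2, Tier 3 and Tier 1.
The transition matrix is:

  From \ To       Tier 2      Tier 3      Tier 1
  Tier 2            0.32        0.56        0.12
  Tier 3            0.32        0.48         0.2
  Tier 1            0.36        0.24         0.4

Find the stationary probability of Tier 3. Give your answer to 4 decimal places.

0.4542

Let the stationary distribution be π with π = πP and π_1 + π_2 + π_3 = 1.
π_1 = 0.32·π_1 + 0.32·π_2 + 0.36·π_3
π_2 = 0.56·π_1 + 0.48·π_2 + 0.24·π_3
Solving with the normalization constraint gives π = (0.3287, 0.4542, 0.2171).
So the stationary probability of Tier 3 is 0.4542.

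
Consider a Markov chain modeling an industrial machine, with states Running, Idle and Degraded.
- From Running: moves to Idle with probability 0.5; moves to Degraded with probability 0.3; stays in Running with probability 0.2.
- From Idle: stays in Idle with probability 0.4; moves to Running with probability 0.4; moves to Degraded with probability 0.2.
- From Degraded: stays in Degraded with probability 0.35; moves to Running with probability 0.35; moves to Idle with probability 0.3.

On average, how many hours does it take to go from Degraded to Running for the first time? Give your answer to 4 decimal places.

Let t(s) be the expected number of hours to first reach Running from state s, with t(Running) = 0. Conditioning on the first hour:
t(Idle) = 1 + 0.4·t(Idle) + 0.2·t(Degraded)
t(Degraded) = 1 + 0.3·t(Idle) + 0.35·t(Degraded)
Solving: t(Idle) = 2.5758, t(Degraded) = 2.7273.
Expected hours from Degraded to Running: 2.7273.

2.7273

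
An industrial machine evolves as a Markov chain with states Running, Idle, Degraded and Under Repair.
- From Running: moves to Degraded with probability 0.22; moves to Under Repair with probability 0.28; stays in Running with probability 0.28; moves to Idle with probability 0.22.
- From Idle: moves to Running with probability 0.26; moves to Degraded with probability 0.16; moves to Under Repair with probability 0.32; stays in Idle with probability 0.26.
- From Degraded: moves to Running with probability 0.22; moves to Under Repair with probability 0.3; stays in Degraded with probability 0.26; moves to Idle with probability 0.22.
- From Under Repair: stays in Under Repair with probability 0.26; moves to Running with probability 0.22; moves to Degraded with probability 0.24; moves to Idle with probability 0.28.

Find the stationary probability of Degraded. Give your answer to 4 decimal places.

Let the stationary distribution be π with π = πP and π_1 + π_2 + π_3 + π_4 = 1.
π_1 = 0.28·π_1 + 0.26·π_2 + 0.22·π_3 + 0.22·π_4
π_2 = 0.22·π_1 + 0.26·π_2 + 0.22·π_3 + 0.28·π_4
π_3 = 0.22·π_1 + 0.16·π_2 + 0.26·π_3 + 0.24·π_4
Solving with the normalization constraint gives π = (0.2446, 0.2472, 0.2197, 0.2885).
So the stationary probability of Degraded is 0.2197.

0.2197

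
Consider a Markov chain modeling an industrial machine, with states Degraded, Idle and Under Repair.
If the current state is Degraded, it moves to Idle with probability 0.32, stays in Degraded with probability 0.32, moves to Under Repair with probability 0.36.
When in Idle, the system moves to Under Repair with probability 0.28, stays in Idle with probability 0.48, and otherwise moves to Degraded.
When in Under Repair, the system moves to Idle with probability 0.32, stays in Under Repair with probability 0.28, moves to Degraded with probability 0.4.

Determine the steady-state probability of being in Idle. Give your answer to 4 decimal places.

0.3810

Let the stationary distribution be π with π = πP and π_1 + π_2 + π_3 = 1.
π_1 = 0.32·π_1 + 0.24·π_2 + 0.4·π_3
π_2 = 0.32·π_1 + 0.48·π_2 + 0.32·π_3
Solving with the normalization constraint gives π = (0.3139, 0.3810, 0.3051).
So the stationary probability of Idle is 0.3810.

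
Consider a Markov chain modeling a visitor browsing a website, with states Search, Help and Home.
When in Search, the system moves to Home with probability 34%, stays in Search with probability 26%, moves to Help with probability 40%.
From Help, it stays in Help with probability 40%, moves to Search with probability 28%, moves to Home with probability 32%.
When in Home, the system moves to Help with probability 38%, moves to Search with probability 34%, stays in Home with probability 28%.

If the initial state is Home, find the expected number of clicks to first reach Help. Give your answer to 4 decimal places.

Let t(s) be the expected number of clicks to first reach Help from state s, with t(Help) = 0. Conditioning on the first click:
t(Search) = 1 + 0.26·t(Search) + 0.34·t(Home)
t(Home) = 1 + 0.34·t(Search) + 0.28·t(Home)
Solving: t(Search) = 2.5407, t(Home) = 2.5887.
Expected clicks from Home to Help: 2.5887.

2.5887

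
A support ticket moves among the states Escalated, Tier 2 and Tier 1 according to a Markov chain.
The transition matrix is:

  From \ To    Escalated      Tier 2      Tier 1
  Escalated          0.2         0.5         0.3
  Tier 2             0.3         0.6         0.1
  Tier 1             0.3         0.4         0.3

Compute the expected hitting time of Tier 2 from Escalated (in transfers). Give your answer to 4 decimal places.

Let t(s) be the expected number of transfers to first reach Tier 2 from state s, with t(Tier 2) = 0. Conditioning on the first transfer:
t(Escalated) = 1 + 0.2·t(Escalated) + 0.3·t(Tier 1)
t(Tier 1) = 1 + 0.3·t(Escalated) + 0.3·t(Tier 1)
Solving: t(Escalated) = 2.1277, t(Tier 1) = 2.3404.
Expected transfers from Escalated to Tier 2: 2.1277.

2.1277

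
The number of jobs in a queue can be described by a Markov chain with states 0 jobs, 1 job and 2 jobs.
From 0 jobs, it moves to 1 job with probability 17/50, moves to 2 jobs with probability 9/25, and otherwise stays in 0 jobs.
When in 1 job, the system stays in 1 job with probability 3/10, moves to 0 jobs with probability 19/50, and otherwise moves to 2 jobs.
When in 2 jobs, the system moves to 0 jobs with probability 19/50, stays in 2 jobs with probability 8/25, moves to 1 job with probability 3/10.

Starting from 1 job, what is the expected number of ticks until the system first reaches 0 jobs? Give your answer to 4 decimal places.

2.6316

Let t(s) be the expected number of ticks to first reach 0 jobs from state s, with t(0 jobs) = 0. Conditioning on the first tick:
t(1 job) = 1 + 0.3·t(1 job) + 0.32·t(2 jobs)
t(2 jobs) = 1 + 0.3·t(1 job) + 0.32·t(2 jobs)
Solving: t(1 job) = 2.6316, t(2 jobs) = 2.6316.
Expected ticks from 1 job to 0 jobs: 2.6316.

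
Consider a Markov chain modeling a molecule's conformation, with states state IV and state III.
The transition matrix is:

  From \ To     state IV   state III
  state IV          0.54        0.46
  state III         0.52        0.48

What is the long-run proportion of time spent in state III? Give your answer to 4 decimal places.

Let the stationary distribution be π with π = πP and π_1 + π_2 = 1.
π_1 = 0.54·π_1 + 0.52·π_2
Solving with the normalization constraint gives π = (0.5306, 0.4694).
So the stationary probability of state III is 0.4694.

0.4694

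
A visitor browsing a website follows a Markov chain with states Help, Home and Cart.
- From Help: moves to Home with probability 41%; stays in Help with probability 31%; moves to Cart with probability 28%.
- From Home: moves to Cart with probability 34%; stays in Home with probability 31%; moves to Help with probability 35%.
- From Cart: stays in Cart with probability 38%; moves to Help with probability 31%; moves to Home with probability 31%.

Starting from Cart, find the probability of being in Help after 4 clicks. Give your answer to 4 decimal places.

0.3237

Propagate the distribution vector 4 clicks from Cart.
After 0 clicks: (0.0000, 0.0000, 1.0000)
After 1 click: (0.3100, 0.3100, 0.3800)
After 2 clicks: (0.3224, 0.3410, 0.3366)
After 3 clicks: (0.3236, 0.3422, 0.3341)
After 4 clicks: (0.3237, 0.3424, 0.3339)
P(in Help after 4 clicks) = 0.3237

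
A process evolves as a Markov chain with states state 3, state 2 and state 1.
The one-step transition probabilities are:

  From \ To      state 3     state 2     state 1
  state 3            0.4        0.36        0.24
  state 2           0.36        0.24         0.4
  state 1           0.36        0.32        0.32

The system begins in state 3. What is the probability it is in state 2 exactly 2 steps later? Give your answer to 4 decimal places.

0.3072

Sum over the intermediate state after 1 step:
P = P(state 3→state 3)·P(state 3→state 2) + P(state 3→state 2)·P(state 2→state 2) + P(state 3→state 1)·P(state 1→state 2)
  = 0.4×0.36 + 0.36×0.24 + 0.24×0.32
  = 0.1440 + 0.0864 + 0.0768 = 0.3072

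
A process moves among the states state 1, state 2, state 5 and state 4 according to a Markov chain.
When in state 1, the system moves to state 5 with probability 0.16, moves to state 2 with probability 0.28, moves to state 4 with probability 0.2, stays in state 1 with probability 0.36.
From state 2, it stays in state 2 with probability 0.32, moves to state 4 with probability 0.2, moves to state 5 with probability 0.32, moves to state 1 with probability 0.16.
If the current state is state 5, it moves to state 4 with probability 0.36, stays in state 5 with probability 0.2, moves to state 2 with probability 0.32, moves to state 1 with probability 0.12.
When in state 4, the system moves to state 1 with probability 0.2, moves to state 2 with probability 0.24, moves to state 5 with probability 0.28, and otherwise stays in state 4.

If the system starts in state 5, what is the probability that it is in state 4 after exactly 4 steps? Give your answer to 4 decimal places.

Propagate the distribution vector 4 steps from state 5.
After 0 steps: (0.0000, 0.0000, 1.0000, 0.0000)
After 1 step: (0.1200, 0.3200, 0.2000, 0.3600)
After 2 steps: (0.1904, 0.2864, 0.2624, 0.2608)
After 3 steps: (0.1980, 0.2915, 0.2476, 0.2628)
After 4 steps: (0.2002, 0.2911, 0.2481, 0.2606)
P(in state 4 after 4 steps) = 0.2606

0.2606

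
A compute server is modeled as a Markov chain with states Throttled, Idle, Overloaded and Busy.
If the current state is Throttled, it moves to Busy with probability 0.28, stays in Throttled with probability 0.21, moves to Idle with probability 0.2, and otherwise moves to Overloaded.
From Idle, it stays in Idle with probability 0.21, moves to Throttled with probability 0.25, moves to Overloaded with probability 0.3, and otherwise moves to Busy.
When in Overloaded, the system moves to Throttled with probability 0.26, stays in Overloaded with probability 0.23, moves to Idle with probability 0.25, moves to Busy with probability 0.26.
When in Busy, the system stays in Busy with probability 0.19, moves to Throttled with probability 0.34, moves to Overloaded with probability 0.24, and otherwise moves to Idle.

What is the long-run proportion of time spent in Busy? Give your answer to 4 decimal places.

0.2438

Let the stationary distribution be π with π = πP and π_1 + π_2 + π_3 + π_4 = 1.
π_1 = 0.21·π_1 + 0.25·π_2 + 0.26·π_3 + 0.34·π_4
π_2 = 0.2·π_1 + 0.21·π_2 + 0.25·π_3 + 0.23·π_4
π_3 = 0.31·π_1 + 0.3·π_2 + 0.23·π_3 + 0.24·π_4
Solving with the normalization constraint gives π = (0.2641, 0.2230, 0.2692, 0.2438).
So the stationary probability of Busy is 0.2438.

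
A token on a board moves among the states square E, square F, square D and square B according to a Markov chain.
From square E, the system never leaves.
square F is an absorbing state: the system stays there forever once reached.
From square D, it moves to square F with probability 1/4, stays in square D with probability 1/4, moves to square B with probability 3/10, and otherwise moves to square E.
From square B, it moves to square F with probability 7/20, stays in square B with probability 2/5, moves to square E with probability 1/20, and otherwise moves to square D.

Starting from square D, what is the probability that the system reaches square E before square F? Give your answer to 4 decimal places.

Let h(s) be the probability of absorption at square E starting from transient state s. Then h(square E) = 1 and h(square F) = 0. By first-step analysis:
h(square D) = 0.2·1 + 0.25·0 + 0.25·h(square D) + 0.3·h(square B)
h(square B) = 0.05·1 + 0.35·0 + 0.2·h(square D) + 0.4·h(square B)
Solving: h(square D) = 0.3462, h(square B) = 0.1987.
Starting from square D, the probability is 0.3462.

0.3462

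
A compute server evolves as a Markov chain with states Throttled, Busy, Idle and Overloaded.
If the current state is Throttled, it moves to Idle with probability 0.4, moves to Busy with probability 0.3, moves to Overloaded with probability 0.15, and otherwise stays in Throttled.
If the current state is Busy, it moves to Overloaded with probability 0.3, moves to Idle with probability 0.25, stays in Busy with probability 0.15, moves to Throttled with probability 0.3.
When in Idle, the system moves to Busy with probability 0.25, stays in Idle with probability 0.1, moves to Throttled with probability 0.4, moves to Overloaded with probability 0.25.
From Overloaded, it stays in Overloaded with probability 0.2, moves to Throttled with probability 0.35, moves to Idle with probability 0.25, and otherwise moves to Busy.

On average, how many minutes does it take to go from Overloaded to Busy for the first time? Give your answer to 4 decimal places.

Let t(s) be the expected number of minutes to first reach Busy from state s, with t(Busy) = 0. Conditioning on the first minute:
t(Throttled) = 1 + 0.15·t(Throttled) + 0.4·t(Idle) + 0.15·t(Overloaded)
t(Idle) = 1 + 0.4·t(Throttled) + 0.1·t(Idle) + 0.25·t(Overloaded)
t(Overloaded) = 1 + 0.35·t(Throttled) + 0.25·t(Idle) + 0.2·t(Overloaded)
Solving: t(Throttled) = 3.7467, t(Idle) = 3.9191, t(Overloaded) = 4.1139.
Expected minutes from Overloaded to Busy: 4.1139.

4.1139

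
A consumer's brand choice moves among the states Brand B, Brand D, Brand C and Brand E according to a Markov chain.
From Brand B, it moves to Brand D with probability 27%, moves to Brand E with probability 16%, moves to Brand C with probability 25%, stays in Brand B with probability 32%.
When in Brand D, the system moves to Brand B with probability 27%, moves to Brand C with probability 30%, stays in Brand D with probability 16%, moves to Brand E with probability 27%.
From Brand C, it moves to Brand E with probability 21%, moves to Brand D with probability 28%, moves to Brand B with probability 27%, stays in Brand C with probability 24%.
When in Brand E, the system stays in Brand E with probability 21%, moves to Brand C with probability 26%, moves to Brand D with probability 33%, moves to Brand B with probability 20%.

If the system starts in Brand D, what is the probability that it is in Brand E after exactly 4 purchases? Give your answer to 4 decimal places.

0.2119

Propagate the distribution vector 4 purchases from Brand D.
After 0 purchases: (0.0000, 1.0000, 0.0000, 0.0000)
After 1 purchase: (0.2700, 0.1600, 0.3000, 0.2700)
After 2 purchases: (0.2646, 0.2716, 0.2577, 0.2061)
After 3 purchases: (0.2688, 0.2551, 0.2631, 0.2131)
After 4 purchases: (0.2685, 0.2574, 0.2623, 0.2119)
P(in Brand E after 4 purchases) = 0.2119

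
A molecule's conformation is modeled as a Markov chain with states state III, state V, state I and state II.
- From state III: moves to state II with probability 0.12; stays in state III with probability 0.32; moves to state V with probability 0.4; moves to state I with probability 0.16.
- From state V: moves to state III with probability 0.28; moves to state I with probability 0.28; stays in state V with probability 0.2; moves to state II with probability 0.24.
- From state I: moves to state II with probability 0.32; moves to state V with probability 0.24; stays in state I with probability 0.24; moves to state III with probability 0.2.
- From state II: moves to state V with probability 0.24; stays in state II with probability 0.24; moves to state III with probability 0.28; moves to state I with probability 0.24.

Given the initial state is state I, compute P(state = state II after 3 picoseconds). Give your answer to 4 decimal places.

Propagate the distribution vector 3 picoseconds from state I.
After 0 picoseconds: (0.0000, 0.0000, 1.0000, 0.0000)
After 1 picosecond: (0.2000, 0.2400, 0.2400, 0.3200)
After 2 picoseconds: (0.2688, 0.2624, 0.2336, 0.2352)
After 3 picoseconds: (0.2721, 0.2725, 0.2290, 0.2264)
P(in state II after 3 picoseconds) = 0.2264

0.2264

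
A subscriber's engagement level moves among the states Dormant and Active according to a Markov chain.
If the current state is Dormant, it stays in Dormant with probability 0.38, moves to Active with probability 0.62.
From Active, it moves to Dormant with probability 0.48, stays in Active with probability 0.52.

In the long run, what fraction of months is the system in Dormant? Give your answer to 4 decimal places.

0.4364

Let the stationary distribution be π with π = πP and π_1 + π_2 = 1.
π_1 = 0.38·π_1 + 0.48·π_2
Solving with the normalization constraint gives π = (0.4364, 0.5636).
So the stationary probability of Dormant is 0.4364.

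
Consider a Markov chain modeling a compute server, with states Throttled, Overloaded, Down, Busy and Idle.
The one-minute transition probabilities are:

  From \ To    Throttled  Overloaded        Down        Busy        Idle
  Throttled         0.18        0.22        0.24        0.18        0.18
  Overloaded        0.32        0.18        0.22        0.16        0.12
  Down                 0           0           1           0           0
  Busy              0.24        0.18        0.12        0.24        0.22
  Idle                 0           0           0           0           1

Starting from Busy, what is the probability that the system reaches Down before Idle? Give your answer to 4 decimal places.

Let h(s) be the probability of absorption at Down starting from transient state s. Then h(Down) = 1 and h(Idle) = 0. By first-step analysis:
h(Throttled) = 0.18·h(Throttled) + 0.22·h(Overloaded) + 0.24·1 + 0.18·h(Busy) + 0.18·0
h(Overloaded) = 0.32·h(Throttled) + 0.18·h(Overloaded) + 0.22·1 + 0.16·h(Busy) + 0.12·0
h(Busy) = 0.24·h(Throttled) + 0.18·h(Overloaded) + 0.12·1 + 0.24·h(Busy) + 0.22·0
Solving: h(Throttled) = 0.5492, h(Overloaded) = 0.5738, h(Busy) = 0.4672.
Starting from Busy, the probability is 0.4672.

0.4672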